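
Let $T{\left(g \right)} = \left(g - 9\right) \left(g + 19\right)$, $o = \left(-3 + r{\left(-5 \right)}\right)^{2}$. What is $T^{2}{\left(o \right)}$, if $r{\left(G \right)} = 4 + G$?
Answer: $60025$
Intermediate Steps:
$o = 16$ ($o = \left(-3 + \left(4 - 5\right)\right)^{2} = \left(-3 - 1\right)^{2} = \left(-4\right)^{2} = 16$)
$T{\left(g \right)} = \left(-9 + g\right) \left(19 + g\right)$
$T^{2}{\left(o \right)} = \left(-171 + 16^{2} + 10 \cdot 16\right)^{2} = \left(-171 + 256 + 160\right)^{2} = 245^{2} = 60025$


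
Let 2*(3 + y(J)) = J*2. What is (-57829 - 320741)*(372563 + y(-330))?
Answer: -140915111100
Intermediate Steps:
y(J) = -3 + J (y(J) = -3 + (J*2)/2 = -3 + (2*J)/2 = -3 + J)
(-57829 - 320741)*(372563 + y(-330)) = (-57829 - 320741)*(372563 + (-3 - 330)) = -378570*(372563 - 333) = -378570*372230 = -140915111100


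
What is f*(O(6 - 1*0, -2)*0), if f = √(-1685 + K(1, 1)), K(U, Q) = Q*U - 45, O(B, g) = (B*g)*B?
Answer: 0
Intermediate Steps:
O(B, g) = g*B²
K(U, Q) = -45 + Q*U
f = I*√1729 (f = √(-1685 + (-45 + 1*1)) = √(-1685 + (-45 + 1)) = √(-1685 - 44) = √(-1729) = I*√1729 ≈ 41.581*I)
f*(O(6 - 1*0, -2)*0) = (I*√1729)*(-2*(6 - 1*0)²*0) = (I*√1729)*(-2*(6 + 0)²*0) = (I*√1729)*(-2*6²*0) = (I*√1729)*(-2*36*0) = (I*√1729)*(-72*0) = (I*√1729)*0 = 0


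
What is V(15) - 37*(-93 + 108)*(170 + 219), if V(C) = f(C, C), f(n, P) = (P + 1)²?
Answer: -215639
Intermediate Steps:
f(n, P) = (1 + P)²
V(C) = (1 + C)²
V(15) - 37*(-93 + 108)*(170 + 219) = (1 + 15)² - 37*(-93 + 108)*(170 + 219) = 16² - 555*389 = 256 - 37*5835 = 256 - 215895 = -215639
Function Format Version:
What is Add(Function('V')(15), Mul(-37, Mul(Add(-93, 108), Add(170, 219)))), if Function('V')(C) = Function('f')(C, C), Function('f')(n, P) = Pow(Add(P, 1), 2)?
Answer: -215639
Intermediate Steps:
Function('f')(n, P) = Pow(Add(1, P), 2)
Function('V')(C) = Pow(Add(1, C), 2)
Add(Function('V')(15), Mul(-37, Mul(Add(-93, 108), Add(170, 219)))) = Add(Pow(Add(1, 15), 2), Mul(-37, Mul(Add(-93, 108), Add(170, 219)))) = Add(Pow(16, 2), Mul(-37, Mul(15, 389))) = Add(256, Mul(-37, 5835)) = Add(256, -215895) = -215639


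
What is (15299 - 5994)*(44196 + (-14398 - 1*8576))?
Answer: 197470710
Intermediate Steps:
(15299 - 5994)*(44196 + (-14398 - 1*8576)) = 9305*(44196 + (-14398 - 8576)) = 9305*(44196 - 22974) = 9305*21222 = 197470710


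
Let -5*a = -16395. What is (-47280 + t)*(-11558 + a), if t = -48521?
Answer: 793136479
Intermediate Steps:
a = 3279 (a = -⅕*(-16395) = 3279)
(-47280 + t)*(-11558 + a) = (-47280 - 48521)*(-11558 + 3279) = -95801*(-8279) = 793136479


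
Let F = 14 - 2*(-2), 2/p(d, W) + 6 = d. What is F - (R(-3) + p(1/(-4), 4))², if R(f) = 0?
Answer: 11186/625 ≈ 17.898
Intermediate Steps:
p(d, W) = 2/(-6 + d)
F = 18 (F = 14 + 4 = 18)
F - (R(-3) + p(1/(-4), 4))² = 18 - (0 + 2/(-6 + 1/(-4)))² = 18 - (0 + 2/(-6 - ¼))² = 18 - (0 + 2/(-25/4))² = 18 - (0 + 2*(-4/25))² = 18 - (0 - 8/25)² = 18 - (-8/25)² = 18 - 1*64/625 = 18 - 64/625 = 11186/625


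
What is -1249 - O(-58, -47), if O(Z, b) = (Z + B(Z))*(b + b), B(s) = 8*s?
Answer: -50317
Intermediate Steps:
O(Z, b) = 18*Z*b (O(Z, b) = (Z + 8*Z)*(b + b) = (9*Z)*(2*b) = 18*Z*b)
-1249 - O(-58, -47) = -1249 - 18*(-58)*(-47) = -1249 - 1*49068 = -1249 - 49068 = -50317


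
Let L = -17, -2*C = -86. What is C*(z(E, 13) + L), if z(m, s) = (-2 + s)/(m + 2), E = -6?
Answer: -3397/4 ≈ -849.25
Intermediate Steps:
C = 43 (C = -½*(-86) = 43)
z(m, s) = (-2 + s)/(2 + m)
C*(z(E, 13) + L) = 43*((-2 + 13)/(2 - 6) - 17) = 43*(11/(-4) - 17) = 43*(-¼*11 - 17) = 43*(-11/4 - 17) = 43*(-79/4) = -3397/4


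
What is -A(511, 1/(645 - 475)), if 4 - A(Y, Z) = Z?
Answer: -679/170 ≈ -3.9941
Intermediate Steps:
A(Y, Z) = 4 - Z
-A(511, 1/(645 - 475)) = -(4 - 1/(645 - 475)) = -(4 - 1/170) = -1*679/170 = -679/170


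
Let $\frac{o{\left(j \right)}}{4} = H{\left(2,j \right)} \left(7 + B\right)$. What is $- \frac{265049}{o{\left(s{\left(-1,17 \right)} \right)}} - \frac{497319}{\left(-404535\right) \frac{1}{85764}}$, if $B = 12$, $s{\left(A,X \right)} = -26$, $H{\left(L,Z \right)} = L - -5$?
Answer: $\frac{7527892631899}{71737540} \approx 1.0494 \cdot 10^{5}$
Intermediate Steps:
$H{\left(L,Z \right)} = 5 + L$ ($H{\left(L,Z \right)} = L + 5 = 5 + L$)
$o{\left(j \right)} = 532$ ($o{\left(j \right)} = 4 \left(5 + 2\right) \left(7 + 12\right) = 4 \cdot 7 \cdot 19 = 4 \cdot 133 = 532$)
$- \frac{265049}{o{\left(s{\left(-1,17 \right)} \right)}} - \frac{497319}{\left(-404535\right) \frac{1}{85764}} = - \frac{265049}{532} - \frac{497319}{\left(-404535\right) \frac{1}{85764}} = \left(-265049\right) \frac{1}{532} - \frac{497319}{\left(-404535\right) \frac{1}{85764}} = - \frac{265049}{532} - \frac{497319}{- \frac{134845}{28588}} = - \frac{265049}{532} - - \frac{14217355572}{134845} = - \frac{265049}{532} + \frac{14217355572}{134845} = \frac{7527892631899}{71737540}$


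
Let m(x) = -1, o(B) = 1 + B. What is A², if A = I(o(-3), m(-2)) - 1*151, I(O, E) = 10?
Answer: 19881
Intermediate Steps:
A = -141 (A = 10 - 1*151 = 10 - 151 = -141)
A² = (-141)² = 19881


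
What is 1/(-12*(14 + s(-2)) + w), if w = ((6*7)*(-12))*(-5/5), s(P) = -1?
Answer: 1/348 ≈ 0.0028736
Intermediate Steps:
w = 504 (w = (42*(-12))*(-5*1/5) = -504*(-1) = 504)
1/(-12*(14 + s(-2)) + w) = 1/(-12*(14 - 1) + 504) = 1/(-12*13 + 504) = 1/(-156 + 504) = 1/348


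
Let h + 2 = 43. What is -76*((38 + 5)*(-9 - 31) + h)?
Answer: 127604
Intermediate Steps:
h = 41 (h = -2 + 43 = 41)
-76*((38 + 5)*(-9 - 31) + h) = -76*((38 + 5)*(-9 - 31) + 41) = -76*(43*(-40) + 41) = -76*(-1720 + 41) = -76*(-1679) = 127604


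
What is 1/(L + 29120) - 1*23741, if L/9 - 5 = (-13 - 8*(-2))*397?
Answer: -946886043/39884 ≈ -23741.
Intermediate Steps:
L = 10764 (L = 45 + 9*((-13 - 8*(-2))*397) = 45 + 9*((-13 + 16)*397) = 45 + 9*(3*397) = 45 + 9*1191 = 45 + 10719 = 10764)
1/(L + 29120) - 1*23741 = 1/(10764 + 29120) - 1*23741 = 1/39884 - 23741 = -946886043/39884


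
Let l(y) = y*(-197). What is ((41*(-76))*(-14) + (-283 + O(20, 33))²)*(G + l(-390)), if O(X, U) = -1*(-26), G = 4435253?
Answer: 494853678859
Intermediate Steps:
O(X, U) = 26
l(y) = -197*y
((41*(-76))*(-14) + (-283 + O(20, 33))²)*(G + l(-390)) = ((41*(-76))*(-14) + (-283 + 26)²)*(4435253 - 197*(-390)) = (-3116*(-14) + (-257)²)*(4435253 + 76830) = (43624 + 66049)*4512083 = 109673*4512083 = 494853678859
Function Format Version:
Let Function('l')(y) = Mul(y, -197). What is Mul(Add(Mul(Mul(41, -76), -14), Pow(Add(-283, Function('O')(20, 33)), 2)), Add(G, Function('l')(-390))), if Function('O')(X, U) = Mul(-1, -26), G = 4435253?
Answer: 494853678859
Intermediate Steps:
Function('O')(X, U) = 26
Function('l')(y) = Mul(-197, y)
Mul(Add(Mul(Mul(41, -76), -14), Pow(Add(-283, Function('O')(20, 33)), 2)), Add(G, Function('l')(-390))) = Mul(Add(Mul(Mul(41, -76), -14), Pow(Add(-283, 26), 2)), Add(4435253, Mul(-197, -390))) = Mul(Add(Mul(-3116, -14), Pow(-257, 2)), Add(4435253, 76830)) = Mul(Add(43624, 66049), 4512083) = Mul(109673, 4512083) = 494853678859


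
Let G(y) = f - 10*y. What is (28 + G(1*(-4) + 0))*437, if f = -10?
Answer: 25346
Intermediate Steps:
G(y) = -10 - 10*y
(28 + G(1*(-4) + 0))*437 = (28 + (-10 - 10*(1*(-4) + 0)))*437 = (28 + (-10 - 10*(-4 + 0)))*437 = (28 + (-10 - 10*(-4)))*437 = (28 + (-10 + 40))*437 = (28 + 30)*437 = 58*437 = 25346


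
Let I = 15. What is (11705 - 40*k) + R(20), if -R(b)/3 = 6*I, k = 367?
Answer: -3245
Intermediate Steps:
R(b) = -270 (R(b) = -18*15 = -3*90 = -270)
(11705 - 40*k) + R(20) = (11705 - 40*367) - 270 = (11705 - 14680) - 270 = -2975 - 270 = -3245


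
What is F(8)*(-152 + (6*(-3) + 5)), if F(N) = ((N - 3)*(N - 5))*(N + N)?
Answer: -39600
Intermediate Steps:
F(N) = 2*N*(-5 + N)*(-3 + N) (F(N) = ((-3 + N)*(-5 + N))*(2*N) = ((-5 + N)*(-3 + N))*(2*N) = 2*N*(-5 + N)*(-3 + N))
F(8)*(-152 + (6*(-3) + 5)) = (2*8*(15 + 8² - 8*8))*(-152 + (6*(-3) + 5)) = (2*8*(15 + 64 - 64))*(-152 + (-18 + 5)) = (2*8*15)*(-152 - 13) = 240*(-165) = -39600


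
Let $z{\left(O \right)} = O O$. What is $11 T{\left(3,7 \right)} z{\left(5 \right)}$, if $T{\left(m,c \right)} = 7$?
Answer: $1925$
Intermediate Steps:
$z{\left(O \right)} = O^{2}$
$11 T{\left(3,7 \right)} z{\left(5 \right)} = 11 \cdot 7 \cdot 5^{2} = 77 \cdot 25 = 1925$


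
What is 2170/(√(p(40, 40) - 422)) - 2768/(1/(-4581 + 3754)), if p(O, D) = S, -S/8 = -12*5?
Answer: 2289136 + 1085*√58/29 ≈ 2.2894e+6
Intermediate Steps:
S = 480 (S = -(-96)*5 = -8*(-60) = 480)
p(O, D) = 480
2170/(√(p(40, 40) - 422)) - 2768/(1/(-4581 + 3754)) = 2170/(√(480 - 422)) - 2768/(1/(-4581 + 3754)) = 2170/(√58) - 2768/(1/(-827)) = 2170*(√58/58) - 2768/(-1/827) = 1085*√58/29 - 2768*(-827) = 1085*√58/29 + 2289136 = 2289136 + 1085*√58/29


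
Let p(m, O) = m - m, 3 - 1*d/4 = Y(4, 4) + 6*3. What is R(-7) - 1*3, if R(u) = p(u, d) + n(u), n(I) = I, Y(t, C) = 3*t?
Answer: -10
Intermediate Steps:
d = -108 (d = 12 - 4*(3*4 + 6*3) = 12 - 4*(12 + 18) = 12 - 4*30 = 12 - 120 = -108)
p(m, O) = 0
R(u) = u (R(u) = 0 + u = u)
R(-7) - 1*3 = -7 - 1*3 = -7 - 3 = -10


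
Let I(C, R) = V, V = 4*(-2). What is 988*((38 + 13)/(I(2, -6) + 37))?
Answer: 50388/29 ≈ 1737.5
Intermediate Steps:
V = -8
I(C, R) = -8
988*((38 + 13)/(I(2, -6) + 37)) = 988*((38 + 13)/(-8 + 37)) = 988*(51/29) = 50388/29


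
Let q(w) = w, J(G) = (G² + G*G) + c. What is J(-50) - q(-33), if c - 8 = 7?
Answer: 5048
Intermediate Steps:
c = 15 (c = 8 + 7 = 15)
J(G) = 15 + 2*G² (J(G) = (G² + G*G) + 15 = (G² + G²) + 15 = 2*G² + 15 = 15 + 2*G²)
J(-50) - q(-33) = (15 + 2*(-50)²) - 1*(-33) = (15 + 2*2500) + 33 = (15 + 5000) + 33 = 5015 + 33 = 5048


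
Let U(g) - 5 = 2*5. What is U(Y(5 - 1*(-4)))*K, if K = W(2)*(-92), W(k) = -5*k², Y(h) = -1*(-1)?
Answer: 27600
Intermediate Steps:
Y(h) = 1
U(g) = 15 (U(g) = 5 + 2*5 = 5 + 10 = 15)
K = 1840 (K = -5*2²*(-92) = -5*4*(-92) = -20*(-92) = 1840)
U(Y(5 - 1*(-4)))*K = 15*1840 = 27600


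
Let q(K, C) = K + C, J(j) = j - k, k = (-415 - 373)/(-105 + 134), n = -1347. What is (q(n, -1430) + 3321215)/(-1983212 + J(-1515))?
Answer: -96234702/57556295 ≈ -1.6720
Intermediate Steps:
k = -788/29 ≈ -27.172
J(j) = 788/29 + j (J(j) = j - 1*(-788/29) = j + 788/29 = 788/29 + j)
q(K, C) = C + K
(q(n, -1430) + 3321215)/(-1983212 + J(-1515)) = ((-1430 - 1347) + 3321215)/(-1983212 + (788/29 - 1515)) = (-2777 + 3321215)/(-1983212 - 43147/29) = 3318438/(-57556295/29) = 3318438*(-29/57556295) = -96234702/57556295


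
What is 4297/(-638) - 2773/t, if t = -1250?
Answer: -900519/199375 ≈ -4.5167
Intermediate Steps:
4297/(-638) - 2773/t = 4297/(-638) - 2773/(-1250) = 4297*(-1/638) - 2773*(-1/1250) = -4297/638 + 2773/1250 = -900519/199375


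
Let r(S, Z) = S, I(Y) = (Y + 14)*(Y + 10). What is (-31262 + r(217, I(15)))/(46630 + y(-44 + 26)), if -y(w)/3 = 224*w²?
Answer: 31045/171098 ≈ 0.18145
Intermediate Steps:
I(Y) = (10 + Y)*(14 + Y) (I(Y) = (14 + Y)*(10 + Y) = (10 + Y)*(14 + Y))
y(w) = -672*w²
(-31262 + r(217, I(15)))/(46630 + y(-44 + 26)) = (-31262 + 217)/(46630 - 672*(-44 + 26)²) = -31045/(46630 - 672*(-18)²) = -31045/(46630 - 672*324) = -31045/(46630 - 217728) = -31045/(-171098) = -31045*(-1/171098) = 31045/171098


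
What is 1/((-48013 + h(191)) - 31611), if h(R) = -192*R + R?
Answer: -1/116105 ≈ -8.6129e-6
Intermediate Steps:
h(R) = -191*R
1/((-48013 + h(191)) - 31611) = 1/((-48013 - 191*191) - 31611) = 1/((-48013 - 36481) - 31611) = 1/(-84494 - 31611) = 1/(-116105) = -1/116105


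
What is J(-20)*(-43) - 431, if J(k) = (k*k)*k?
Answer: 343569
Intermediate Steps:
J(k) = k**3 (J(k) = k**2*k = k**3)
J(-20)*(-43) - 431 = (-20)**3*(-43) - 431 = -8000*(-43) - 431 = 344000 - 431 = 343569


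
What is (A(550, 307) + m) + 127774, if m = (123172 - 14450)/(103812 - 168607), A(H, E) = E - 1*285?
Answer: 8280433098/64795 ≈ 1.2779e+5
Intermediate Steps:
A(H, E) = -285 + E (A(H, E) = E - 285 = -285 + E)
m = -108722/64795 (m = 108722/(-64795) = 108722*(-1/64795) = -108722/64795 ≈ -1.6779)
(A(550, 307) + m) + 127774 = ((-285 + 307) - 108722/64795) + 127774 = (22 - 108722/64795) + 127774 = 1316768/64795 + 127774 = 8280433098/64795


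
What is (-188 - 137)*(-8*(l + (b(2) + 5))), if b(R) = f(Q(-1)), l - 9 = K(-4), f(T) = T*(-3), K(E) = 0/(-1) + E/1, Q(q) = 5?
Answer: -13000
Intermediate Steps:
K(E) = E (K(E) = 0*(-1) + E*1 = 0 + E = E)
f(T) = -3*T
l = 5 (l = 9 - 4 = 5)
b(R) = -15 (b(R) = -3*5 = -15)
(-188 - 137)*(-8*(l + (b(2) + 5))) = (-188 - 137)*(-8*(5 + (-15 + 5))) = -(-2600)*(5 - 10) = -(-2600)*(-5) = -325*40 = -13000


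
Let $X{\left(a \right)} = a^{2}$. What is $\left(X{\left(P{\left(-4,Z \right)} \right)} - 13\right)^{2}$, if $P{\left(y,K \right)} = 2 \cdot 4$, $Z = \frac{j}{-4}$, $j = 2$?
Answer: $2601$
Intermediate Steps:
$Z = - \frac{1}{2}$ ($Z = \frac{2}{-4} = 2 \left(- \frac{1}{4}\right) = - \frac{1}{2} \approx -0.5$)
$P{\left(y,K \right)} = 8$
$\left(X{\left(P{\left(-4,Z \right)} \right)} - 13\right)^{2} = \left(8^{2} - 13\right)^{2} = \left(64 - 13\right)^{2} = 51^{2} = 2601$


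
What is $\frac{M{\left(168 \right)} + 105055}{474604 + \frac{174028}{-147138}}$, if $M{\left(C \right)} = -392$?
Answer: $\frac{7699952247}{34916054662} \approx 0.22053$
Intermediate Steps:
$\frac{M{\left(168 \right)} + 105055}{474604 + \frac{174028}{-147138}} = \frac{-392 + 105055}{474604 + \frac{174028}{-147138}} = \frac{104663}{474604 + 174028 \left(- \frac{1}{147138}\right)} = \frac{104663}{474604 - \frac{87014}{73569}} = \frac{104663}{\frac{34916054662}{73569}} = 104663 \cdot \frac{73569}{34916054662} = \frac{7699952247}{34916054662}$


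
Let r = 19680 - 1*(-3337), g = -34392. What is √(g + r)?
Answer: 5*I*√455 ≈ 106.65*I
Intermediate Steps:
r = 23017 (r = 19680 + 3337 = 23017)
√(g + r) = √(-34392 + 23017) = √(-11375) = 5*I*√455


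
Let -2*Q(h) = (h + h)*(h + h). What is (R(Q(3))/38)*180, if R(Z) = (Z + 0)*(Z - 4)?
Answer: 35640/19 ≈ 1875.8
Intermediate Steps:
Q(h) = -2*h**2 (Q(h) = -(h + h)*(h + h)/2 = -2*h*2*h/2 = -2*h**2)
R(Z) = Z*(-4 + Z)
(R(Q(3))/38)*180 = (((-2*3**2)*(-4 - 2*3**2))/38)*180 = (((-2*9)*(-4 - 2*9))*(1/38))*180 = (-18*(-4 - 18)*(1/38))*180 = (-18*(-22)*(1/38))*180 = (396*(1/38))*180 = (198/19)*180 = 35640/19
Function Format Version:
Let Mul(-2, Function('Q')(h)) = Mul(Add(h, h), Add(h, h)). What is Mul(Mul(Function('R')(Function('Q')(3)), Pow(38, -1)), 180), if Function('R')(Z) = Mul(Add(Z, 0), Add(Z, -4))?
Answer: Rational(35640, 19) ≈ 1875.8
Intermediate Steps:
Function('Q')(h) = Mul(-2, Pow(h, 2)) (Function('Q')(h) = Mul(Rational(-1, 2), Mul(Add(h, h), Add(h, h))) = Mul(Rational(-1, 2), Mul(Mul(2, h), Mul(2, h))) = Mul(Rational(-1, 2), Mul(4, Pow(h, 2))) = Mul(-2, Pow(h, 2)))
Function('R')(Z) = Mul(Z, Add(-4, Z))
Mul(Mul(Function('R')(Function('Q')(3)), Pow(38, -1)), 180) = Mul(Mul(Mul(Mul(-2, Pow(3, 2)), Add(-4, Mul(-2, Pow(3, 2)))), Pow(38, -1)), 180) = Mul(Mul(Mul(Mul(-2, 9), Add(-4, Mul(-2, 9))), Rational(1, 38)), 180) = Mul(Mul(Mul(-18, Add(-4, -18)), Rational(1, 38)), 180) = Mul(Mul(Mul(-18, -22), Rational(1, 38)), 180) = Mul(Mul(396, Rational(1, 38)), 180) = Mul(Rational(198, 19), 180) = Rational(35640, 19)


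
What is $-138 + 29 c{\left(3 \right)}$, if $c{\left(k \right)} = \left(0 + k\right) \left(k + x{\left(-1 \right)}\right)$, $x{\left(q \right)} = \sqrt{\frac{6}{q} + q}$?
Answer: $123 + 87 i \sqrt{7} \approx 123.0 + 230.18 i$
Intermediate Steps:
$x{\left(q \right)} = \sqrt{q + \frac{6}{q}}$
$c{\left(k \right)} = k \left(k + i \sqrt{7}\right)$ ($c{\left(k \right)} = \left(0 + k\right) \left(k + \sqrt{-1 + \frac{6}{-1}}\right) = k \left(k + \sqrt{-1 + 6 \left(-1\right)}\right) = k \left(k + \sqrt{-1 - 6}\right) = k \left(k + \sqrt{-7}\right) = k \left(k + i \sqrt{7}\right)$)
$-138 + 29 c{\left(3 \right)} = -138 + 29 \cdot 3 \left(3 + i \sqrt{7}\right) = -138 + 29 \left(9 + 3 i \sqrt{7}\right) = -138 + \left(261 + 87 i \sqrt{7}\right) = 123 + 87 i \sqrt{7}$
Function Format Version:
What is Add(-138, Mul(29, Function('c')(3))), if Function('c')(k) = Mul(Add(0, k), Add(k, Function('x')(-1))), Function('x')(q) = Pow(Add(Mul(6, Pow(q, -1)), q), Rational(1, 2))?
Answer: Add(123, Mul(87, I, Pow(7, Rational(1, 2)))) ≈ Add(123.00, Mul(230.18, I))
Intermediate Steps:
Function('x')(q) = Pow(Add(q, Mul(6, Pow(q, -1))), Rational(1, 2))
Function('c')(k) = Mul(k, Add(k, Mul(I, Pow(7, Rational(1, 2))))) (Function('c')(k) = Mul(Add(0, k), Add(k, Pow(Add(-1, Mul(6, Pow(-1, -1))), Rational(1, 2)))) = Mul(k, Add(k, Pow(Add(-1, Mul(6, -1)), Rational(1, 2)))) = Mul(k, Add(k, Pow(Add(-1, -6), Rational(1, 2)))) = Mul(k, Add(k, Pow(-7, Rational(1, 2)))) = Mul(k, Add(k, Mul(I, Pow(7, Rational(1, 2))))))
Add(-138, Mul(29, Function('c')(3))) = Add(-138, Mul(29, Mul(3, Add(3, Mul(I, Pow(7, Rational(1, 2))))))) = Add(-138, Mul(29, Add(9, Mul(3, I, Pow(7, Rational(1, 2)))))) = Add(-138, Add(261, Mul(87, I, Pow(7, Rational(1, 2))))) = Add(123, Mul(87, I, Pow(7, Rational(1, 2))))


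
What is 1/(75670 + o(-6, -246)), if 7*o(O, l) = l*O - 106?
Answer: 7/531060 ≈ 1.3181e-5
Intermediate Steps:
o(O, l) = -106/7 + O*l/7 (o(O, l) = (l*O - 106)/7 = (O*l - 106)/7 = (-106 + O*l)/7 = -106/7 + O*l/7)
1/(75670 + o(-6, -246)) = 1/(75670 + (-106/7 + (⅐)*(-6)*(-246))) = 1/(75670 + (-106/7 + 1476/7)) = 1/(75670 + 1370/7) = 1/(531060/7) = 7/531060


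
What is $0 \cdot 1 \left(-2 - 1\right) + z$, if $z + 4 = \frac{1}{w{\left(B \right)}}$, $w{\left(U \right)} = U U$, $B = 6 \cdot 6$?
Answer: $- \frac{5183}{1296} \approx -3.9992$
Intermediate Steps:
$B = 36$
$w{\left(U \right)} = U^{2}$
$z = - \frac{5183}{1296}$ ($z = -4 + \frac{1}{36^{2}} = -4 + \frac{1}{1296} = - \frac{5183}{1296} \approx -3.9992$)
$0 \cdot 1 \left(-2 - 1\right) + z = 0 \cdot 1 \left(-2 - 1\right) - \frac{5183}{1296} = 0 \cdot 1 \left(-3\right) - \frac{5183}{1296} = 0 \left(-3\right) - \frac{5183}{1296} = 0 - \frac{5183}{1296} = - \frac{5183}{1296}$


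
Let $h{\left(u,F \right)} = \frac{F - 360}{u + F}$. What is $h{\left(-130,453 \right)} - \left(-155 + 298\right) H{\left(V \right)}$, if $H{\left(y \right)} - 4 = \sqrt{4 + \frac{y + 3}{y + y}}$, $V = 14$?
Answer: $- \frac{184663}{323} - \frac{143 \sqrt{903}}{14} \approx -878.65$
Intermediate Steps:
$h{\left(u,F \right)} = \frac{-360 + F}{F + u}$
$H{\left(y \right)} = 4 + \sqrt{4 + \frac{3 + y}{2 y}}$ ($H{\left(y \right)} = 4 + \sqrt{4 + \frac{y + 3}{y + y}} = 4 + \sqrt{4 + \frac{3 + y}{2 y}}$)
$h{\left(-130,453 \right)} - \left(-155 + 298\right) H{\left(V \right)} = \frac{-360 + 453}{453 - 130} - \left(-155 + 298\right) \left(4 + \frac{\sqrt{18 + \frac{6}{14}}}{2}\right) = \frac{1}{323} \cdot 93 - 143 \left(4 + \frac{\sqrt{18 + 6 \cdot \frac{1}{14}}}{2}\right) = \frac{1}{323} \cdot 93 - 143 \left(4 + \frac{\sqrt{18 + \frac{3}{7}}}{2}\right) = \frac{93}{323} - 143 \left(4 + \frac{\sqrt{\frac{129}{7}}}{2}\right) = \frac{93}{323} - 143 \left(4 + \frac{\frac{1}{7} \sqrt{903}}{2}\right) = \frac{93}{323} - 143 \left(4 + \frac{\sqrt{903}}{14}\right) = \frac{93}{323} - \left(572 + \frac{143 \sqrt{903}}{14}\right) = - \frac{184663}{323} - \frac{143 \sqrt{903}}{14}$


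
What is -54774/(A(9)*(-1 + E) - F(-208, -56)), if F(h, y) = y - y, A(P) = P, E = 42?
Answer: -6086/41 ≈ -148.44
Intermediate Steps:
F(h, y) = 0
-54774/(A(9)*(-1 + E) - F(-208, -56)) = -54774/(9*(-1 + 42) - 1*0) = -54774/(9*41 + 0) = -54774/(369 + 0) = -54774/369 = -54774*1/369 = -6086/41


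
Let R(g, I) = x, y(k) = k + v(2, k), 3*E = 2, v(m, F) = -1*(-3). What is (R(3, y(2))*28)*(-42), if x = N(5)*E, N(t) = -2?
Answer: 1568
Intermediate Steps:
v(m, F) = 3
E = ⅔ (E = (⅓)*2 = ⅔ ≈ 0.66667)
y(k) = 3 + k (y(k) = k + 3 = 3 + k)
x = -4/3 (x = -2*⅔ = -4/3 ≈ -1.3333)
R(g, I) = -4/3
(R(3, y(2))*28)*(-42) = -4/3*28*(-42) = -112/3*(-42) = 1568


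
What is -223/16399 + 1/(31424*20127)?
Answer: -141040982705/10371889436352 ≈ -0.013598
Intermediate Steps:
-223/16399 + 1/(31424*20127) = -223*1/16399 + (1/31424)*(1/20127) = -223/16399 + 1/632470848 = -141040982705/10371889436352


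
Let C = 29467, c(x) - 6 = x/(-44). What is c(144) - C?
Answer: -324107/11 ≈ -29464.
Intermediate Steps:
c(x) = 6 - x/44 (c(x) = 6 + x/(-44) = 6 + x*(-1/44) = 6 - x/44)
c(144) - C = (6 - 1/44*144) - 1*29467 = (6 - 36/11) - 29467 = 30/11 - 29467 = -324107/11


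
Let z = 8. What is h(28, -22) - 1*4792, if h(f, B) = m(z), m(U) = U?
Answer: -4784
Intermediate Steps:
h(f, B) = 8
h(28, -22) - 1*4792 = 8 - 1*4792 = 8 - 4792 = -4784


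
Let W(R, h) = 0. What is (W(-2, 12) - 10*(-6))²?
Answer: 3600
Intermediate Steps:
(W(-2, 12) - 10*(-6))² = (0 - 10*(-6))² = (0 + 60)² = 60² = 3600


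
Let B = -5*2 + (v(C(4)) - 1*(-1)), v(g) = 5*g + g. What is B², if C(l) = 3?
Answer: 81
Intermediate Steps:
v(g) = 6*g
B = 9 (B = -5*2 + (6*3 - 1*(-1)) = -10 + (18 + 1) = -10 + 19 = 9)
B² = 9² = 81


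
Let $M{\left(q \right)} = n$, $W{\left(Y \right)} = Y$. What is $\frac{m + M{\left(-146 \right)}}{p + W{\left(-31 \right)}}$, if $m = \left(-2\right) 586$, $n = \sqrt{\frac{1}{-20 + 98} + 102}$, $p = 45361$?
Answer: $- \frac{586}{22665} + \frac{\sqrt{620646}}{3535740} \approx -0.025632$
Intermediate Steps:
$n = \frac{\sqrt{620646}}{78}$ ($n = \sqrt{\frac{1}{78} + 102} = \sqrt{\frac{7957}{78}} = \frac{\sqrt{620646}}{78} \approx 10.1$)
$m = -1172$
$M{\left(q \right)} = \frac{\sqrt{620646}}{78}$
$\frac{m + M{\left(-146 \right)}}{p + W{\left(-31 \right)}} = \frac{-1172 + \frac{\sqrt{620646}}{78}}{45361 - 31} = \frac{-1172 + \frac{\sqrt{620646}}{78}}{45330} = \left(-1172 + \frac{\sqrt{620646}}{78}\right) \frac{1}{45330} = - \frac{586}{22665} + \frac{\sqrt{620646}}{3535740}$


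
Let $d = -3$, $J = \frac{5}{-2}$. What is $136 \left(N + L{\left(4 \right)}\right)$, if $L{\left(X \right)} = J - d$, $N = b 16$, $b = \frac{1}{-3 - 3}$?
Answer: $- \frac{884}{3} \approx -294.67$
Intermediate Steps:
$b = - \frac{1}{6}$ ($b = \frac{1}{-6} = - \frac{1}{6} \approx -0.16667$)
$J = - \frac{5}{2}$ ($J = 5 \left(- \frac{1}{2}\right) = - \frac{5}{2} \approx -2.5$)
$N = - \frac{8}{3}$ ($N = \left(- \frac{1}{6}\right) 16 = - \frac{8}{3} \approx -2.6667$)
$L{\left(X \right)} = \frac{1}{2}$ ($L{\left(X \right)} = - \frac{5}{2} - -3 = - \frac{5}{2} + 3 = \frac{1}{2}$)
$136 \left(N + L{\left(4 \right)}\right) = 136 \left(- \frac{8}{3} + \frac{1}{2}\right) = 136 \left(- \frac{13}{6}\right) = - \frac{884}{3}$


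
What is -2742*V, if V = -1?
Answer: 2742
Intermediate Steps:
-2742*V = -2742*(-1) = 2742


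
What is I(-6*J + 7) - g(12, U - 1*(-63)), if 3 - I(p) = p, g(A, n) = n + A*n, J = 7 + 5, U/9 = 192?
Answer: -23215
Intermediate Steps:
U = 1728 (U = 9*192 = 1728)
J = 12
I(p) = 3 - p
I(-6*J + 7) - g(12, U - 1*(-63)) = (3 - (-6*12 + 7)) - (1728 - 1*(-63))*(1 + 12) = (3 - (-72 + 7)) - (1728 + 63)*13 = (3 - 1*(-65)) - 1791*13 = (3 + 65) - 1*23283 = 68 - 23283 = -23215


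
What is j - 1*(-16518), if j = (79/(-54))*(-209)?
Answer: 908483/54 ≈ 16824.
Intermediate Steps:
j = 16511/54 (j = (79*(-1/54))*(-209) = -79/54*(-209) = 16511/54 ≈ 305.76)
j - 1*(-16518) = 16511/54 - 1*(-16518) = 16511/54 + 16518 = 908483/54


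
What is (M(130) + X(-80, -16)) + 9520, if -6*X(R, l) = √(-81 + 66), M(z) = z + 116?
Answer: 9766 - I*√15/6 ≈ 9766.0 - 0.6455*I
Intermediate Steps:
M(z) = 116 + z
X(R, l) = -I*√15/6 (X(R, l) = -√(-81 + 66)/6 = -I*√15/6)
(M(130) + X(-80, -16)) + 9520 = ((116 + 130) - I*√15/6) + 9520 = (246 - I*√15/6) + 9520 = 9766 - I*√15/6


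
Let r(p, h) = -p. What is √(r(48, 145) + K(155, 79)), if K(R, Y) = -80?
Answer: 8*I*√2 ≈ 11.314*I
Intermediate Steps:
√(r(48, 145) + K(155, 79)) = √(-1*48 - 80) = √(-48 - 80) = √(-128) = 8*I*√2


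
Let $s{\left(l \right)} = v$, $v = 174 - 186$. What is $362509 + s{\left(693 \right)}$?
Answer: $362497$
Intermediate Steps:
$v = -12$ ($v = 174 - 186 = -12$)
$s{\left(l \right)} = -12$
$362509 + s{\left(693 \right)} = 362509 - 12 = 362497$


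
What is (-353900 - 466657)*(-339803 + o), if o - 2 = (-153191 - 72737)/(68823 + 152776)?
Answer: 61787767917903939/221599 ≈ 2.7883e+11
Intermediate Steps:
o = 217270/221599 (o = 2 + (-153191 - 72737)/(68823 + 152776) = 2 - 225928/221599 = 217270/221599 ≈ 0.98046)
(-353900 - 466657)*(-339803 + o) = (-353900 - 466657)*(-339803 + 217270/221599) = -820557*(-75299787727/221599) = 61787767917903939/221599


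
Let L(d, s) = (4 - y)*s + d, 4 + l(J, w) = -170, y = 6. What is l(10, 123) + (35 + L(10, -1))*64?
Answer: 2834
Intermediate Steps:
l(J, w) = -174 (l(J, w) = -4 - 170 = -174)
L(d, s) = d - 2*s (L(d, s) = (4 - 1*6)*s + d = (4 - 6)*s + d = -2*s + d = d - 2*s)
l(10, 123) + (35 + L(10, -1))*64 = -174 + (35 + (10 - 2*(-1)))*64 = -174 + (35 + (10 + 2))*64 = -174 + (35 + 12)*64 = -174 + 47*64 = -174 + 3008 = 2834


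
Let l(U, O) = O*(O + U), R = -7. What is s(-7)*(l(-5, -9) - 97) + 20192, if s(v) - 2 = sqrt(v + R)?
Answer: 20250 + 29*I*sqrt(14) ≈ 20250.0 + 108.51*I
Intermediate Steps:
s(v) = 2 + sqrt(-7 + v) (s(v) = 2 + sqrt(v - 7) = 2 + sqrt(-7 + v))
s(-7)*(l(-5, -9) - 97) + 20192 = (2 + sqrt(-7 - 7))*(-9*(-9 - 5) - 97) + 20192 = (2 + sqrt(-14))*(-9*(-14) - 97) + 20192 = (2 + I*sqrt(14))*(126 - 97) + 20192 = (2 + I*sqrt(14))*29 + 20192 = (58 + 29*I*sqrt(14)) + 20192 = 20250 + 29*I*sqrt(14)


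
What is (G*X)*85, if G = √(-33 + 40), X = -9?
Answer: -765*√7 ≈ -2024.0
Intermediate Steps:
G = √7 ≈ 2.6458
(G*X)*85 = (√7*(-9))*85 = -9*√7*85 = -765*√7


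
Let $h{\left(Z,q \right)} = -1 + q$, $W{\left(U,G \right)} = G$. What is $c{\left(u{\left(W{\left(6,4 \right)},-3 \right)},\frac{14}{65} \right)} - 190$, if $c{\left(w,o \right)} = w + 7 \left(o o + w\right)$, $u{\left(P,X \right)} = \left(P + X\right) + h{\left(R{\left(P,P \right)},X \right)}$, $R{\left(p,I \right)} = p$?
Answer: $- \frac{902778}{4225} \approx -213.68$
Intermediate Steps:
$u{\left(P,X \right)} = -1 + P + 2 X$ ($u{\left(P,X \right)} = \left(P + X\right) + \left(-1 + X\right) = -1 + P + 2 X$)
$c{\left(w,o \right)} = 7 o^{2} + 8 w$ ($c{\left(w,o \right)} = w + 7 \left(o^{2} + w\right) = w + 7 \left(w + o^{2}\right) = w + \left(7 w + 7 o^{2}\right) = 7 o^{2} + 8 w$)
$c{\left(u{\left(W{\left(6,4 \right)},-3 \right)},\frac{14}{65} \right)} - 190 = \left(7 \left(\frac{14}{65}\right)^{2} + 8 \left(-1 + 4 + 2 \left(-3\right)\right)\right) - 190 = \left(7 \left(14 \cdot \frac{1}{65}\right)^{2} + 8 \left(-1 + 4 - 6\right)\right) - 190 = \left(7 \left(\frac{14}{65}\right)^{2} + 8 \left(-3\right)\right) - 190 = \left(7 \cdot \frac{196}{4225} - 24\right) - 190 = \left(\frac{1372}{4225} - 24\right) - 190 = - \frac{100028}{4225} - 190 = - \frac{902778}{4225}$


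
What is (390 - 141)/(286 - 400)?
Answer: -83/38 ≈ -2.1842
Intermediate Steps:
(390 - 141)/(286 - 400) = 249/(-114) = 249*(-1/114) = -83/38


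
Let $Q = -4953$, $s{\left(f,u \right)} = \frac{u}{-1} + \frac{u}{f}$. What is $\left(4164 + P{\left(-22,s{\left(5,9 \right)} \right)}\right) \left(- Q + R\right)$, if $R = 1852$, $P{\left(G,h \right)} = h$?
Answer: $28287024$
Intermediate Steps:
$s{\left(f,u \right)} = - u + \frac{u}{f}$ ($s{\left(f,u \right)} = u \left(-1\right) + \frac{u}{f} = - u + \frac{u}{f}$)
$\left(4164 + P{\left(-22,s{\left(5,9 \right)} \right)}\right) \left(- Q + R\right) = \left(4164 + \left(\left(-1\right) 9 + \frac{9}{5}\right)\right) \left(\left(-1\right) \left(-4953\right) + 1852\right) = \left(4164 + \left(-9 + 9 \cdot \frac{1}{5}\right)\right) \left(4953 + 1852\right) = \left(4164 + \left(-9 + \frac{9}{5}\right)\right) 6805 = \left(4164 - \frac{36}{5}\right) 6805 = \frac{20784}{5} \cdot 6805 = 28287024$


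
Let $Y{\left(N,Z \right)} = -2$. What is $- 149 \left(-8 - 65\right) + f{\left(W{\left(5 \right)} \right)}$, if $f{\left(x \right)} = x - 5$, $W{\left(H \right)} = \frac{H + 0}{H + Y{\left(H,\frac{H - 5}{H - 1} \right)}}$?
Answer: $\frac{32621}{3} \approx 10874.0$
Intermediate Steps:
$W{\left(H \right)} = \frac{H}{-2 + H}$ ($W{\left(H \right)} = \frac{H + 0}{H - 2} = \frac{H}{-2 + H}$)
$f{\left(x \right)} = -5 + x$ ($f{\left(x \right)} = x - 5 = -5 + x$)
$- 149 \left(-8 - 65\right) + f{\left(W{\left(5 \right)} \right)} = - 149 \left(-8 - 65\right) - \left(5 - \frac{5}{-2 + 5}\right) = \left(-149\right) \left(-73\right) - \left(5 - \frac{5}{3}\right) = 10877 + \left(-5 + 5 \cdot \frac{1}{3}\right) = 10877 + \left(-5 + \frac{5}{3}\right) = 10877 - \frac{10}{3} = \frac{32621}{3}$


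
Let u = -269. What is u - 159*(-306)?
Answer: 48385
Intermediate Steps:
u - 159*(-306) = -269 - 159*(-306) = -269 + 48654 = 48385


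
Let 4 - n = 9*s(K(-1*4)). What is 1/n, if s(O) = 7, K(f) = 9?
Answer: -1/59 ≈ -0.016949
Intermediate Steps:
n = -59 (n = 4 - 9*7 = 4 - 1*63 = 4 - 63 = -59)
1/n = 1/(-59) = -1/59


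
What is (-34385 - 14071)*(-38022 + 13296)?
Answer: 1198123056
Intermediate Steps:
(-34385 - 14071)*(-38022 + 13296) = -48456*(-24726) = 1198123056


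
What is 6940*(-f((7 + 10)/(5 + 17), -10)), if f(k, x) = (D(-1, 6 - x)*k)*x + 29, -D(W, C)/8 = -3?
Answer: 11943740/11 ≈ 1.0858e+6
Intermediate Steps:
D(W, C) = 24 (D(W, C) = -8*(-3) = 24)
f(k, x) = 29 + 24*k*x (f(k, x) = (24*k)*x + 29 = 24*k*x + 29 = 29 + 24*k*x)
6940*(-f((7 + 10)/(5 + 17), -10)) = 6940*(-(29 + 24*((7 + 10)/(5 + 17))*(-10))) = 6940*(-(29 + 24*(17/22)*(-10))) = 6940*(-(29 - 2040/11)) = 6940*(-1*(-1721/11)) = 6940*(1721/11) = 11943740/11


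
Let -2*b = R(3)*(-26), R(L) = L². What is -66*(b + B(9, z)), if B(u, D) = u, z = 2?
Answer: -8316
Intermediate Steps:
b = 117 (b = -3²*(-26)/2 = -9*(-26)/2 = -½*(-234) = 117)
-66*(b + B(9, z)) = -66*(117 + 9) = -66*126 = -8316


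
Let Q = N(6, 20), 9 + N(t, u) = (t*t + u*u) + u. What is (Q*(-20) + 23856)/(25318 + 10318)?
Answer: 3729/8909 ≈ 0.41857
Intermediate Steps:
N(t, u) = -9 + u + t² + u² (N(t, u) = -9 + ((t*t + u*u) + u) = -9 + ((t² + u²) + u) = -9 + (u + t² + u²) = -9 + u + t² + u²)
Q = 447 (Q = -9 + 20 + 6² + 20² = -9 + 20 + 36 + 400 = 447)
(Q*(-20) + 23856)/(25318 + 10318) = (447*(-20) + 23856)/(25318 + 10318) = (-8940 + 23856)/35636 = 14916*(1/35636) = 3729/8909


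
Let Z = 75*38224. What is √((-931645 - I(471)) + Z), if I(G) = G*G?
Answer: √1713314 ≈ 1308.9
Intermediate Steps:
I(G) = G²
Z = 2866800
√((-931645 - I(471)) + Z) = √((-931645 - 1*471²) + 2866800) = √((-931645 - 1*221841) + 2866800) = √((-931645 - 221841) + 2866800) = √(-1153486 + 2866800) = √1713314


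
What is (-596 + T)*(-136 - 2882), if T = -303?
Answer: 2713182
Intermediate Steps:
(-596 + T)*(-136 - 2882) = (-596 - 303)*(-136 - 2882) = -899*(-3018) = 2713182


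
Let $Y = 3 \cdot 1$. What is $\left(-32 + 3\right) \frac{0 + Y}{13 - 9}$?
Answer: $- \frac{87}{4} \approx -21.75$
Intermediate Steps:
$Y = 3$
$\left(-32 + 3\right) \frac{0 + Y}{13 - 9} = \left(-32 + 3\right) \frac{0 + 3}{13 - 9} = - 29 \cdot \frac{3}{4} = - 29 \cdot 3 \cdot \frac{1}{4} = \left(-29\right) \frac{3}{4} = - \frac{87}{4}$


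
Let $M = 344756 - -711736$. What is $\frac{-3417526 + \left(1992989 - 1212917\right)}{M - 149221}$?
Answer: $- \frac{2637454}{907271} \approx -2.907$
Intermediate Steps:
$M = 1056492$ ($M = 344756 + 711736 = 1056492$)
$\frac{-3417526 + \left(1992989 - 1212917\right)}{M - 149221} = \frac{-3417526 + \left(1992989 - 1212917\right)}{1056492 - 149221} = \frac{-3417526 + 780072}{907271} = \left(-2637454\right) \frac{1}{907271} = - \frac{2637454}{907271}$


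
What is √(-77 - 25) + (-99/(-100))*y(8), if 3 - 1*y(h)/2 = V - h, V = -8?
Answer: 1881/50 + I*√102 ≈ 37.62 + 10.1*I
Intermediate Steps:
y(h) = 22 + 2*h (y(h) = 6 - 2*(-8 - h) = 6 + (16 + 2*h) = 22 + 2*h)
√(-77 - 25) + (-99/(-100))*y(8) = √(-77 - 25) + (-99/(-100))*(22 + 2*8) = √(-102) + (-99*(-1/100))*(22 + 16) = I*√102 + (99/100)*38 = I*√102 + 1881/50 = 1881/50 + I*√102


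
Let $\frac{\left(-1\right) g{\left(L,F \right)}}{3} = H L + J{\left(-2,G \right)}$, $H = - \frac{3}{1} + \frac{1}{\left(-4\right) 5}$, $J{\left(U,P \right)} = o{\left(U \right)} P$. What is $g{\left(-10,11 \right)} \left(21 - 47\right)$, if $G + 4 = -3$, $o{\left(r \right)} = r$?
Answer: $3471$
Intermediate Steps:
$G = -7$ ($G = -4 - 3 = -7$)
$J{\left(U,P \right)} = P U$ ($J{\left(U,P \right)} = U P = P U$)
$H = - \frac{61}{20}$ ($H = \left(-3\right) 1 - \frac{1}{20} = -3 - \frac{1}{20} = - \frac{61}{20} \approx -3.05$)
$g{\left(L,F \right)} = -42 + \frac{183 L}{20}$ ($g{\left(L,F \right)} = - 3 \left(- \frac{61 L}{20} - -14\right) = - 3 \left(- \frac{61 L}{20} + 14\right) = - 3 \left(14 - \frac{61 L}{20}\right) = -42 + \frac{183 L}{20}$)
$g{\left(-10,11 \right)} \left(21 - 47\right) = \left(-42 + \frac{183}{20} \left(-10\right)\right) \left(21 - 47\right) = \left(-42 - \frac{183}{2}\right) \left(-26\right) = \left(- \frac{267}{2}\right) \left(-26\right) = 3471$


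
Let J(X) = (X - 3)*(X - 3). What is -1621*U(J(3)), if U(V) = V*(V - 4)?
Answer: 0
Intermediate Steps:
J(X) = (-3 + X)² (J(X) = (-3 + X)*(-3 + X) = (-3 + X)²)
U(V) = V*(-4 + V)
-1621*U(J(3)) = -1621*(-3 + 3)²*(-4 + (-3 + 3)²) = -1621*0²*(-4 + 0²) = -0*(-4 + 0) = -0*(-4) = -1621*0 = 0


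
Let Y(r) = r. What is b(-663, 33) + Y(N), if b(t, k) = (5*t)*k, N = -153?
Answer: -109548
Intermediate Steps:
b(t, k) = 5*k*t
b(-663, 33) + Y(N) = 5*33*(-663) - 153 = -109395 - 153 = -109548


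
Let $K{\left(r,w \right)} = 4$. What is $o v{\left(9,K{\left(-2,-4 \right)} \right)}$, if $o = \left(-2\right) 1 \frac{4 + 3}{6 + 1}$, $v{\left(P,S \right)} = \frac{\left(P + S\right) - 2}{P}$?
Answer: $- \frac{22}{9} \approx -2.4444$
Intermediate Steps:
$v{\left(P,S \right)} = \frac{-2 + P + S}{P}$
$o = -2$ ($o = - 2 \cdot \frac{7}{7} = - 2 \cdot 7 \cdot \frac{1}{7} = \left(-2\right) 1 = -2$)
$o v{\left(9,K{\left(-2,-4 \right)} \right)} = - 2 \frac{-2 + 9 + 4}{9} = - 2 \cdot \frac{1}{9} \cdot 11 = \left(-2\right) \frac{11}{9} = - \frac{22}{9}$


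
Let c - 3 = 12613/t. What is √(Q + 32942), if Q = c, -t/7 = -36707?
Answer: √2175124011357682/256949 ≈ 181.51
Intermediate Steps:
t = 256949 (t = -7*(-36707) = 256949)
c = 783460/256949 (c = 3 + 12613/256949 = 783460/256949 ≈ 3.0491)
Q = 783460/256949 ≈ 3.0491
√(Q + 32942) = √(783460/256949 + 32942) = √(8465197418/256949) = √2175124011357682/256949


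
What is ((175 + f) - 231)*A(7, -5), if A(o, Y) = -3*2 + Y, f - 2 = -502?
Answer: 6116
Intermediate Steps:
f = -500 (f = 2 - 502 = -500)
A(o, Y) = -6 + Y
((175 + f) - 231)*A(7, -5) = ((175 - 500) - 231)*(-6 - 5) = (-325 - 231)*(-11) = -556*(-11) = 6116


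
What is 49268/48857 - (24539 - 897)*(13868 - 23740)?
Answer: 11402922108436/48857 ≈ 2.3339e+8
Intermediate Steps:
49268/48857 - (24539 - 897)*(13868 - 23740) = 49268*(1/48857) - 23642*(-9872) = 49268/48857 - 1*(-233393824) = 49268/48857 + 233393824 = 11402922108436/48857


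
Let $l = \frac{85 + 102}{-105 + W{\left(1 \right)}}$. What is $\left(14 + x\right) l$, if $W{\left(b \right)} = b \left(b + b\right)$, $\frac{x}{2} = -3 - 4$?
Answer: $0$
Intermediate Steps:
$x = -14$ ($x = 2 \left(-3 - 4\right) = 2 \left(-7\right) = -14$)
$W{\left(b \right)} = 2 b^{2}$ ($W{\left(b \right)} = b 2 b = 2 b^{2}$)
$l = - \frac{187}{103}$ ($l = \frac{85 + 102}{-105 + 2 \cdot 1^{2}} = \frac{187}{-105 + 2 \cdot 1} = \frac{187}{-105 + 2} = \frac{187}{-103} = 187 \left(- \frac{1}{103}\right) = - \frac{187}{103} \approx -1.8155$)
$\left(14 + x\right) l = \left(14 - 14\right) \left(- \frac{187}{103}\right) = 0 \left(- \frac{187}{103}\right) = 0$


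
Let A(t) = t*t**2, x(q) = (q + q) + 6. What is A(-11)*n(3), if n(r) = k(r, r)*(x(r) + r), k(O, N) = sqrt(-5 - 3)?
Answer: -39930*I*sqrt(2) ≈ -56470.0*I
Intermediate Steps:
k(O, N) = 2*I*sqrt(2) (k(O, N) = sqrt(-8) = 2*I*sqrt(2))
x(q) = 6 + 2*q (x(q) = 2*q + 6 = 6 + 2*q)
A(t) = t**3
n(r) = 2*I*sqrt(2)*(6 + 3*r) (n(r) = (2*I*sqrt(2))*((6 + 2*r) + r) = (2*I*sqrt(2))*(6 + 3*r) = 2*I*sqrt(2)*(6 + 3*r))
A(-11)*n(3) = (-11)**3*(6*I*sqrt(2)*(2 + 3)) = -7986*I*sqrt(2)*5 = -39930*I*sqrt(2)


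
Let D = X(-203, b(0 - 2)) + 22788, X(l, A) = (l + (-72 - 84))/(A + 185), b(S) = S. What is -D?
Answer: -4169845/183 ≈ -22786.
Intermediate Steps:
X(l, A) = (-156 + l)/(185 + A) (X(l, A) = (l - 156)/(185 + A) = (-156 + l)/(185 + A))
D = 4169845/183 (D = (-156 - 203)/(185 + (0 - 2)) + 22788 = -359/(185 - 2) + 22788 = -359/183 + 22788 = 4169845/183 ≈ 22786.)
-D = -1*4169845/183 = -4169845/183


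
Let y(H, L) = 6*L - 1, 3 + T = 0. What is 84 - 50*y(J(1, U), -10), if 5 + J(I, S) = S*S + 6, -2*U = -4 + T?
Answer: 3134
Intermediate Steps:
T = -3 (T = -3 + 0 = -3)
U = 7/2 (U = -(-4 - 3)/2 = -1/2*(-7) = 7/2 ≈ 3.5000)
J(I, S) = 1 + S**2 (J(I, S) = -5 + (S*S + 6) = -5 + (S**2 + 6) = -5 + (6 + S**2) = 1 + S**2)
y(H, L) = -1 + 6*L
84 - 50*y(J(1, U), -10) = 84 - 50*(-1 + 6*(-10)) = 84 - 50*(-1 - 60) = 84 - 50*(-61) = 84 + 3050 = 3134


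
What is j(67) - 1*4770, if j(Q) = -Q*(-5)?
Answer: -4435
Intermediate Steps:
j(Q) = 5*Q
j(67) - 1*4770 = 5*67 - 1*4770 = 335 - 4770 = -4435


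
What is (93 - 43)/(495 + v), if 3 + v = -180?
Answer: 25/156 ≈ 0.16026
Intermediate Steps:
v = -183 (v = -3 - 180 = -183)
(93 - 43)/(495 + v) = (93 - 43)/(495 - 183) = 50/312 = 50*(1/312) = 25/156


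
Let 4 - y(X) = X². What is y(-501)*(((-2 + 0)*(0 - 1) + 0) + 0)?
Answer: -501994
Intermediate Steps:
y(X) = 4 - X²
y(-501)*(((-2 + 0)*(0 - 1) + 0) + 0) = (4 - 1*(-501)²)*(((-2 + 0)*(0 - 1) + 0) + 0) = (4 - 1*251001)*((-2*(-1) + 0) + 0) = (4 - 251001)*((2 + 0) + 0) = -250997*(2 + 0) = -250997*2 = -501994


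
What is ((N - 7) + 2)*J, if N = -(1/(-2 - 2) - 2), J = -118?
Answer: 649/2 ≈ 324.50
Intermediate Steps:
N = 9/4 (N = -(1/(-4) - 2) = -(-¼ - 2) = -1*(-9/4) = 9/4 ≈ 2.2500)
((N - 7) + 2)*J = ((9/4 - 7) + 2)*(-118) = (-19/4 + 2)*(-118) = -11/4*(-118) = 649/2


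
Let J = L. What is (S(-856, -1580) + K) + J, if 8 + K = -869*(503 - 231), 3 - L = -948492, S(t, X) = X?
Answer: 710539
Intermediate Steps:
L = 948495 (L = 3 - 1*(-948492) = 3 + 948492 = 948495)
J = 948495
K = -236376 (K = -8 - 869*(503 - 231) = -8 - 869*272 = -8 - 236368 = -236376)
(S(-856, -1580) + K) + J = (-1580 - 236376) + 948495 = -237956 + 948495 = 710539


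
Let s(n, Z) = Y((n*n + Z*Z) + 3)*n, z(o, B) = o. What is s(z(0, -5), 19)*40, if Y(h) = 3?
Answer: 0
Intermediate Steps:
s(n, Z) = 3*n
s(z(0, -5), 19)*40 = (3*0)*40 = 0*40 = 0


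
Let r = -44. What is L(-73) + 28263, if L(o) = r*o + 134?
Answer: 31609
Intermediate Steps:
L(o) = 134 - 44*o (L(o) = -44*o + 134 = 134 - 44*o)
L(-73) + 28263 = (134 - 44*(-73)) + 28263 = (134 + 3212) + 28263 = 3346 + 28263 = 31609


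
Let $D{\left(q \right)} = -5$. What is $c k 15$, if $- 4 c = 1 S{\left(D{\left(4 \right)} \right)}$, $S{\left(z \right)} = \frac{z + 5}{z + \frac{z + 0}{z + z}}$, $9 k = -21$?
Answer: $0$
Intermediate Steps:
$k = - \frac{7}{3}$ ($k = \frac{1}{9} \left(-21\right) = - \frac{7}{3} \approx -2.3333$)
$S{\left(z \right)} = \frac{5 + z}{\frac{1}{2} + z}$ ($S{\left(z \right)} = \frac{5 + z}{z + \frac{z}{2 z}} = \frac{5 + z}{z + z \frac{1}{2 z}} = \frac{5 + z}{z + \frac{1}{2}} = \frac{5 + z}{\frac{1}{2} + z}$)
$c = 0$ ($c = - \frac{1 \frac{2 \left(5 - 5\right)}{1 + 2 \left(-5\right)}}{4} = - \frac{1 \cdot 2 \frac{1}{1 - 10} \cdot 0}{4} = - \frac{1 \cdot 2 \frac{1}{-9} \cdot 0}{4} = - \frac{1 \cdot 2 \left(- \frac{1}{9}\right) 0}{4} = - \frac{1 \cdot 0}{4} = \left(- \frac{1}{4}\right) 0 = 0$)
$c k 15 = 0 \left(- \frac{7}{3}\right) 15 = 0 \cdot 15 = 0$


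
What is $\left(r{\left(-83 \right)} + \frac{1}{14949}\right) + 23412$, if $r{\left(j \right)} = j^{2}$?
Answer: $\frac{452969650}{14949} \approx 30301.0$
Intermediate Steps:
$\left(r{\left(-83 \right)} + \frac{1}{14949}\right) + 23412 = \left(\left(-83\right)^{2} + \frac{1}{14949}\right) + 23412 = \left(6889 + \frac{1}{14949}\right) + 23412 = \frac{102983662}{14949} + 23412 = \frac{452969650}{14949}$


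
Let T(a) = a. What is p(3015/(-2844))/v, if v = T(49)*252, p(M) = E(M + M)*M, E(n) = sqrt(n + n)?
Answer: -335*I*sqrt(26465)/308255472 ≈ -0.0001768*I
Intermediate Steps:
E(n) = sqrt(2)*sqrt(n) (E(n) = sqrt(2*n) = sqrt(2)*sqrt(n))
p(M) = 2*M**(3/2) (p(M) = (sqrt(2)*sqrt(M + M))*M = (sqrt(2)*sqrt(2*M))*M = (sqrt(2)*(sqrt(2)*sqrt(M)))*M = (2*sqrt(M))*M = 2*M**(3/2))
v = 12348 (v = 49*252 = 12348)
p(3015/(-2844))/v = (2*(3015/(-2844))**(3/2))/12348 = (2*(3015*(-1/2844))**(3/2))*(1/12348) = (2*(-335/316)**(3/2))*(1/12348) = (2*(-335*I*sqrt(26465)/49928))*(1/12348) = -335*I*sqrt(26465)/24964*(1/12348) = -335*I*sqrt(26465)/308255472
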